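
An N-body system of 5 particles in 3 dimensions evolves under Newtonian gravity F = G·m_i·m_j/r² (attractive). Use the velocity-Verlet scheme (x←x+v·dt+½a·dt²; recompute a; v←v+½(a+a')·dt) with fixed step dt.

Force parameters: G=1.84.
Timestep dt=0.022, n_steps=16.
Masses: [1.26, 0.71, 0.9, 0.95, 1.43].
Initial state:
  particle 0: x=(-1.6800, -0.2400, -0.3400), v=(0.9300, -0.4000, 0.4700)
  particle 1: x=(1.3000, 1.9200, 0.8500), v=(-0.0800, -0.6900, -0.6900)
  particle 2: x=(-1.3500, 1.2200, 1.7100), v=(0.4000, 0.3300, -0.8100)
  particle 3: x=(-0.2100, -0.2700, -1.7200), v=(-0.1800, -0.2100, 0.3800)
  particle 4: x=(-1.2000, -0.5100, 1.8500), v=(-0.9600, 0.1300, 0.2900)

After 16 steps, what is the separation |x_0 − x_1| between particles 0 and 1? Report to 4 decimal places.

3.3513

step 0: x0=(-1.6800, -0.2400, -0.3400) x1=(1.3000, 1.9200, 0.8500) x2=(-1.3500, 1.2200, 1.7100) x3=(-0.2100, -0.2700, -1.7200) x4=(-1.2000, -0.5100, 1.8500)
step 1: x0=(-1.6594, -0.2488, -0.3296) x1=(1.2981, 1.9047, 0.8348) x2=(-1.3411, 1.2270, 1.6921) x3=(-0.2141, -0.2746, -1.7115) x4=(-1.2211, -0.5070, 1.8562)
step 2: x0=(-1.6386, -0.2575, -0.3189) x1=(1.2960, 1.8893, 0.8196) x2=(-1.3322, 1.2335, 1.6740) x3=(-0.2184, -0.2791, -1.7026) x4=(-1.2423, -0.5036, 1.8621)
step 3: x0=(-1.6175, -0.2661, -0.3080) x1=(1.2936, 1.8737, 0.8044) x2=(-1.3232, 1.2394, 1.6558) x3=(-0.2229, -0.2837, -1.6933) x4=(-1.2634, -0.5000, 1.8677)
step 4: x0=(-1.5962, -0.2747, -0.2969) x1=(1.2910, 1.8579, 0.7892) x2=(-1.3141, 1.2449, 1.6373) x3=(-0.2276, -0.2881, -1.6837) x4=(-1.2846, -0.4960, 1.8730)
step 5: x0=(-1.5746, -0.2831, -0.2856) x1=(1.2882, 1.8420, 0.7740) x2=(-1.3049, 1.2498, 1.6188) x3=(-0.2326, -0.2925, -1.6736) x4=(-1.3057, -0.4917, 1.8779)
step 6: x0=(-1.5528, -0.2915, -0.2741) x1=(1.2850, 1.8259, 0.7587) x2=(-1.2956, 1.2541, 1.6000) x3=(-0.2378, -0.2969, -1.6632) x4=(-1.3268, -0.4871, 1.8825)
step 7: x0=(-1.5307, -0.2999, -0.2624) x1=(1.2817, 1.8096, 0.7435) x2=(-1.2863, 1.2580, 1.5811) x3=(-0.2433, -0.3012, -1.6524) x4=(-1.3479, -0.4822, 1.8867)
step 8: x0=(-1.5084, -0.3081, -0.2504) x1=(1.2780, 1.7932, 0.7283) x2=(-1.2769, 1.2613, 1.5621) x3=(-0.2489, -0.3055, -1.6412) x4=(-1.3689, -0.4769, 1.8906)
step 9: x0=(-1.4859, -0.3162, -0.2383) x1=(1.2741, 1.7766, 0.7130) x2=(-1.2674, 1.2641, 1.5429) x3=(-0.2548, -0.3097, -1.6296) x4=(-1.3899, -0.4714, 1.8941)
step 10: x0=(-1.4632, -0.3242, -0.2259) x1=(1.2700, 1.7598, 0.6978) x2=(-1.2579, 1.2663, 1.5235) x3=(-0.2610, -0.3138, -1.6176) x4=(-1.4108, -0.4656, 1.8973)
step 11: x0=(-1.4402, -0.3321, -0.2133) x1=(1.2655, 1.7429, 0.6825) x2=(-1.2484, 1.2680, 1.5040) x3=(-0.2674, -0.3179, -1.6051) x4=(-1.4316, -0.4595, 1.9001)
step 12: x0=(-1.4170, -0.3399, -0.2005) x1=(1.2608, 1.7257, 0.6672) x2=(-1.2388, 1.2692, 1.4844) x3=(-0.2740, -0.3220, -1.5922) x4=(-1.4524, -0.4531, 1.9025)
step 13: x0=(-1.3936, -0.3476, -0.1875) x1=(1.2558, 1.7085, 0.6519) x2=(-1.2292, 1.2698, 1.4646) x3=(-0.2809, -0.3260, -1.5789) x4=(-1.4731, -0.4464, 1.9045)
step 14: x0=(-1.3700, -0.3552, -0.1743) x1=(1.2506, 1.6910, 0.6367) x2=(-1.2195, 1.2699, 1.4447) x3=(-0.2880, -0.3299, -1.5651) x4=(-1.4937, -0.4394, 1.9061)
step 15: x0=(-1.3462, -0.3626, -0.1610) x1=(1.2450, 1.6734, 0.6214) x2=(-1.2098, 1.2694, 1.4247) x3=(-0.2953, -0.3338, -1.5509) x4=(-1.5142, -0.4322, 1.9073)
step 16: x0=(-1.3223, -0.3699, -0.1474) x1=(1.2392, 1.6555, 0.6061) x2=(-1.2001, 1.2684, 1.4045) x3=(-0.3029, -0.3377, -1.5361) x4=(-1.5345, -0.4247, 1.9082)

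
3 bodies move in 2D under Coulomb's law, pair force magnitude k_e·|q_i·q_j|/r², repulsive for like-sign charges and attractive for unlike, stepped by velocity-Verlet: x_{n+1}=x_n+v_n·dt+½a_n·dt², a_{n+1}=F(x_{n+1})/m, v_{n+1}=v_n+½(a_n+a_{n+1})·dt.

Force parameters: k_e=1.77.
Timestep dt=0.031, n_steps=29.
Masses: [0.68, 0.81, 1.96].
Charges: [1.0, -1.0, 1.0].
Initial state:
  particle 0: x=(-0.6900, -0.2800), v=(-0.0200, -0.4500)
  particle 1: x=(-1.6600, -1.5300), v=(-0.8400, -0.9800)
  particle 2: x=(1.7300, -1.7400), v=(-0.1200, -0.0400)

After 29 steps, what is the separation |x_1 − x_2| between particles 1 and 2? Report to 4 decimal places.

3.8121

step 0: x0=(-0.6900, -0.2800) x1=(-1.6600, -1.5300) x2=(1.7300, -1.7400)
step 1: x0=(-0.6911, -0.2943) x1=(-1.6857, -1.5601) x2=(1.7263, -1.7413)
step 2: x0=(-0.6930, -0.3091) x1=(-1.7107, -1.5895) x2=(1.7226, -1.7426)
step 3: x0=(-0.6958, -0.3246) x1=(-1.7350, -1.6183) x2=(1.7189, -1.7440)
step 4: x0=(-0.6994, -0.3405) x1=(-1.7587, -1.6465) x2=(1.7153, -1.7454)
step 5: x0=(-0.7039, -0.3570) x1=(-1.7818, -1.6742) x2=(1.7117, -1.7469)
step 6: x0=(-0.7091, -0.3740) x1=(-1.8042, -1.7013) x2=(1.7081, -1.7484)
step 7: x0=(-0.7152, -0.3916) x1=(-1.8260, -1.7279) x2=(1.7045, -1.7500)
step 8: x0=(-0.7222, -0.4095) x1=(-1.8472, -1.7539) x2=(1.7009, -1.7516)
step 9: x0=(-0.7299, -0.4280) x1=(-1.8678, -1.7794) x2=(1.6974, -1.7533)
step 10: x0=(-0.7384, -0.4469) x1=(-1.8878, -1.8044) x2=(1.6940, -1.7551)
step 11: x0=(-0.7477, -0.4662) x1=(-1.9071, -1.8288) x2=(1.6905, -1.7569)
step 12: x0=(-0.7579, -0.4860) x1=(-1.9259, -1.8528) x2=(1.6871, -1.7587)
step 13: x0=(-0.7688, -0.5063) x1=(-1.9442, -1.8763) x2=(1.6837, -1.7606)
step 14: x0=(-0.7805, -0.5269) x1=(-1.9618, -1.8993) x2=(1.6804, -1.7626)
step 15: x0=(-0.7930, -0.5480) x1=(-1.9789, -1.9218) x2=(1.6771, -1.7646)
step 16: x0=(-0.8063, -0.5695) x1=(-1.9954, -1.9438) x2=(1.6738, -1.7667)
step 17: x0=(-0.8204, -0.5915) x1=(-2.0113, -1.9653) x2=(1.6706, -1.7688)
step 18: x0=(-0.8353, -0.6139) x1=(-2.0266, -1.9863) x2=(1.6674, -1.7710)
step 19: x0=(-0.8510, -0.6367) x1=(-2.0414, -2.0068) x2=(1.6642, -1.7733)
step 20: x0=(-0.8674, -0.6599) x1=(-2.0556, -2.0269) x2=(1.6611, -1.7755)
step 21: x0=(-0.8847, -0.6836) x1=(-2.0693, -2.0464) x2=(1.6581, -1.7779)
step 22: x0=(-0.9028, -0.7078) x1=(-2.0823, -2.0655) x2=(1.6550, -1.7803)
step 23: x0=(-0.9217, -0.7324) x1=(-2.0948, -2.0840) x2=(1.6520, -1.7827)
step 24: x0=(-0.9414, -0.7575) x1=(-2.1067, -2.1021) x2=(1.6491, -1.7852)
step 25: x0=(-0.9619, -0.7830) x1=(-2.1181, -2.1196) x2=(1.6462, -1.7877)
step 26: x0=(-0.9832, -0.8090) x1=(-2.1288, -2.1366) x2=(1.6434, -1.7903)
step 27: x0=(-1.0054, -0.8356) x1=(-2.1389, -2.1531) x2=(1.6405, -1.7929)
step 28: x0=(-1.0284, -0.8627) x1=(-2.1485, -2.1690) x2=(1.6378, -1.7955)
step 29: x0=(-1.0523, -0.8903) x1=(-2.1574, -2.1844) x2=(1.6351, -1.7982)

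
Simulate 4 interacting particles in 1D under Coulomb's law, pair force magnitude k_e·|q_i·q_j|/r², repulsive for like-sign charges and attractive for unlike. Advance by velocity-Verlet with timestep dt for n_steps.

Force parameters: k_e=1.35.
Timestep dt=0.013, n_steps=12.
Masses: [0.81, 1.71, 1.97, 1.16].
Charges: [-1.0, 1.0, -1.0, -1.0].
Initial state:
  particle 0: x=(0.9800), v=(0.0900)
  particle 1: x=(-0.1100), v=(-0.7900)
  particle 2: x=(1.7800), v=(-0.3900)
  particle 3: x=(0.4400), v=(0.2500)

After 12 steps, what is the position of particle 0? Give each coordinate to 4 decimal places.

step 0: x0=(0.9800) x1=(-0.1100) x2=(1.7800) x3=(0.4400)
step 1: x0=(0.9813) x1=(-0.1200) x2=(1.7750) x3=(0.4425)
step 2: x0=(0.9829) x1=(-0.1294) x2=(1.7703) x3=(0.4437)
step 3: x0=(0.9848) x1=(-0.1382) x2=(1.7658) x3=(0.4434)
step 4: x0=(0.9870) x1=(-0.1466) x2=(1.7615) x3=(0.4418)
step 5: x0=(0.9894) x1=(-0.1543) x2=(1.7574) x3=(0.4388)
step 6: x0=(0.9921) x1=(-0.1616) x2=(1.7535) x3=(0.4345)
step 7: x0=(0.9949) x1=(-0.1684) x2=(1.7499) x3=(0.4289)
step 8: x0=(0.9980) x1=(-0.1746) x2=(1.7466) x3=(0.4220)
step 9: x0=(1.0012) x1=(-0.1804) x2=(1.7434) x3=(0.4139)
step 10: x0=(1.0045) x1=(-0.1856) x2=(1.7406) x3=(0.4045)
step 11: x0=(1.0078) x1=(-0.1903) x2=(1.7379) x3=(0.3940)
step 12: x0=(1.0112) x1=(-0.1945) x2=(1.7355) x3=(0.3822)

(1.0112)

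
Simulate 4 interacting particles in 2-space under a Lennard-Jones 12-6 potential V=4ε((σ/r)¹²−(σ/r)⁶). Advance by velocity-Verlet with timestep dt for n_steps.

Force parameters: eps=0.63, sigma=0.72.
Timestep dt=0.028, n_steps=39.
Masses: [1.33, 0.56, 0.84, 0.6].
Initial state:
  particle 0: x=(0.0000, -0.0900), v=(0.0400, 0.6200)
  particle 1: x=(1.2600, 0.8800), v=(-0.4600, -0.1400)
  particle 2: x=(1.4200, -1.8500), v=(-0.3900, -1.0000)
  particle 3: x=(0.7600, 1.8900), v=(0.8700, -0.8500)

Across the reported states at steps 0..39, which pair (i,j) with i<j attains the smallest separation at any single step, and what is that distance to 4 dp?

step 0: x0=(0.0000, -0.0900) x1=(1.2600, 0.8800) x2=(1.4200, -1.8500) x3=(0.7600, 1.8900)
step 1: x0=(0.0011, -0.0726) x1=(1.2468, 0.8765) x2=(1.4091, -1.8780) x3=(0.7846, 1.8657)
step 2: x0=(0.0023, -0.0552) x1=(1.2330, 0.8742) x2=(1.3982, -1.9060) x3=(0.8097, 1.8403)
step 3: x0=(0.0036, -0.0378) x1=(1.2184, 0.8733) x2=(1.3872, -1.9340) x3=(0.8354, 1.8135)
step 4: x0=(0.0049, -0.0203) x1=(1.2029, 0.8741) x2=(1.3763, -1.9619) x3=(0.8618, 1.7850)
step 5: x0=(0.0062, -0.0027) x1=(1.1865, 0.8770) x2=(1.3654, -1.9899) x3=(0.8890, 1.7543)
step 6: x0=(0.0077, 0.0149) x1=(1.1690, 0.8825) x2=(1.3544, -2.0179) x3=(0.9170, 1.7212)
step 7: x0=(0.0092, 0.0325) x1=(1.1505, 0.8906) x2=(1.3435, -2.0459) x3=(0.9457, 1.6854)
step 8: x0=(0.0108, 0.0503) x1=(1.1316, 0.8996) x2=(1.3325, -2.0738) x3=(0.9747, 1.6487)
step 9: x0=(0.0125, 0.0681) x1=(1.1139, 0.9011) x2=(1.3216, -2.1018) x3=(1.0023, 1.6187)
step 10: x0=(0.0143, 0.0860) x1=(1.0999, 0.8779) x2=(1.3106, -2.1297) x3=(1.0262, 1.6117)
step 11: x0=(0.0162, 0.1040) x1=(1.0874, 0.8364) x2=(1.2997, -2.1577) x3=(1.0485, 1.6215)
step 12: x0=(0.0183, 0.1221) x1=(1.0746, 0.7917) x2=(1.2888, -2.1856) x3=(1.0706, 1.6340)
step 13: x0=(0.0206, 0.1404) x1=(1.0614, 0.7489) x2=(1.2778, -2.2136) x3=(1.0926, 1.6444)
step 14: x0=(0.0232, 0.1588) x1=(1.0477, 0.7086) x2=(1.2669, -2.2415) x3=(1.1146, 1.6521)
step 15: x0=(0.0262, 0.1774) x1=(1.0333, 0.6706) x2=(1.2559, -2.2694) x3=(1.1363, 1.6572)
step 16: x0=(0.0295, 0.1963) x1=(1.0181, 0.6342) x2=(1.2450, -2.2974) x3=(1.1579, 1.6603)
step 17: x0=(0.0335, 0.2154) x1=(1.0019, 0.5991) x2=(1.2340, -2.3253) x3=(1.1791, 1.6617)
step 18: x0=(0.0381, 0.2347) x1=(0.9844, 0.5647) x2=(1.2230, -2.3532) x3=(1.2002, 1.6618)
step 19: x0=(0.0436, 0.2544) x1=(0.9650, 0.5308) x2=(1.2121, -2.3812) x3=(1.2210, 1.6607)
step 20: x0=(0.0501, 0.2744) x1=(0.9435, 0.4970) x2=(1.2011, -2.4091) x3=(1.2415, 1.6588)
step 21: x0=(0.0577, 0.2947) x1=(0.9194, 0.4633) x2=(1.1902, -2.4370) x3=(1.2619, 1.6561)
step 22: x0=(0.0666, 0.3153) x1=(0.8926, 0.4296) x2=(1.1792, -2.4649) x3=(1.2821, 1.6529)
step 23: x0=(0.0762, 0.3360) x1=(0.8642, 0.3962) x2=(1.1683, -2.4928) x3=(1.3022, 1.6493)
step 24: x0=(0.0849, 0.3566) x1=(0.8381, 0.3632) x2=(1.1573, -2.5208) x3=(1.3220, 1.6452)
step 25: x0=(0.0889, 0.3771) x1=(0.8234, 0.3307) x2=(1.1464, -2.5487) x3=(1.3418, 1.6409)
step 26: x0=(0.0849, 0.3983) x1=(0.8278, 0.2972) x2=(1.1354, -2.5766) x3=(1.3614, 1.6363)
step 27: x0=(0.0757, 0.4201) x1=(0.8448, 0.2621) x2=(1.1244, -2.6045) x3=(1.3809, 1.6315)
step 28: x0=(0.0652, 0.4422) x1=(0.8648, 0.2267) x2=(1.1135, -2.6324) x3=(1.4003, 1.6264)
step 29: x0=(0.0554, 0.4642) x1=(0.8834, 0.1918) x2=(1.1025, -2.6603) x3=(1.4197, 1.6212)
step 30: x0=(0.0467, 0.4858) x1=(0.8994, 0.1579) x2=(1.0916, -2.6882) x3=(1.4389, 1.6159)
step 31: x0=(0.0391, 0.5069) x1=(0.9128, 0.1252) x2=(1.0806, -2.7161) x3=(1.4581, 1.6104)
step 32: x0=(0.0326, 0.5277) x1=(0.9238, 0.0936) x2=(1.0697, -2.7440) x3=(1.4771, 1.6047)
step 33: x0=(0.0269, 0.5480) x1=(0.9329, 0.0631) x2=(1.0587, -2.7719) x3=(1.4962, 1.5990)
step 34: x0=(0.0219, 0.5680) x1=(0.9403, 0.0336) x2=(1.0477, -2.7998) x3=(1.5151, 1.5931)
step 35: x0=(0.0175, 0.5877) x1=(0.9465, 0.0049) x2=(1.0368, -2.8277) x3=(1.5340, 1.5871)
step 36: x0=(0.0136, 0.6071) x1=(0.9515, -0.0231) x2=(1.0258, -2.8556) x3=(1.5528, 1.5811)
step 37: x0=(0.0101, 0.6263) x1=(0.9557, -0.0503) x2=(1.0149, -2.8835) x3=(1.5716, 1.5750)
step 38: x0=(0.0069, 0.6452) x1=(0.9592, -0.0770) x2=(1.0039, -2.9114) x3=(1.5903, 1.5688)
step 39: x0=(0.0039, 0.6640) x1=(0.9621, -0.1032) x2=(0.9929, -2.9393) x3=(1.6090, 1.5625)

pair (1,3), distance 0.7262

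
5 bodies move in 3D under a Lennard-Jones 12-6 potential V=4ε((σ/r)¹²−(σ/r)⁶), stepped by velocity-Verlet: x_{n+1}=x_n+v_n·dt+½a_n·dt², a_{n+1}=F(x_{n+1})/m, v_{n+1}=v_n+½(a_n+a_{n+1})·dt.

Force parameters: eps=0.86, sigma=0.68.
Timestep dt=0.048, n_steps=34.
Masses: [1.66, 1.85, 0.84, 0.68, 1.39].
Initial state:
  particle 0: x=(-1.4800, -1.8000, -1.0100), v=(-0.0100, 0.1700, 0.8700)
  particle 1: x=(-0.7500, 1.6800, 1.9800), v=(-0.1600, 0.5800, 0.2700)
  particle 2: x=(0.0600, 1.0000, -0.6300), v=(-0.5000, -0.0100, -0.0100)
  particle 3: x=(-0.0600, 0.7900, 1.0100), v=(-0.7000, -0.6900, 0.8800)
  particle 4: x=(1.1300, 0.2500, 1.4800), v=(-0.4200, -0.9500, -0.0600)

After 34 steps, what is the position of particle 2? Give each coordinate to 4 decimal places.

(-0.7575, 0.9766, -0.6173)

step 0: x0=(-1.4800, -1.8000, -1.0100) x1=(-0.7500, 1.6800, 1.9800) x2=(0.0600, 1.0000, -0.6300) x3=(-0.0600, 0.7900, 1.0100) x4=(1.1300, 0.2500, 1.4800)
step 1: x0=(-1.4805, -1.7918, -0.9682) x1=(-0.7576, 1.7078, 1.9929) x2=(0.0360, 0.9995, -0.6304) x3=(-0.0934, 0.7569, 1.0524) x4=(1.1097, 0.2045, 1.4771)
step 2: x0=(-1.4810, -1.7837, -0.9265) x1=(-0.7652, 1.7355, 2.0057) x2=(0.0120, 0.9990, -0.6306) x3=(-0.1264, 0.7238, 1.0951) x4=(1.0891, 0.1591, 1.4740)
step 3: x0=(-1.4814, -1.7755, -0.8847) x1=(-0.7727, 1.7631, 2.0184) x2=(-0.0120, 0.9985, -0.6308) x3=(-0.1590, 0.6907, 1.1381) x4=(1.0682, 0.1138, 1.4709)
step 4: x0=(-1.4819, -1.7674, -0.8430) x1=(-0.7802, 1.7906, 2.0311) x2=(-0.0361, 0.9979, -0.6308) x3=(-0.1911, 0.6576, 1.1813) x4=(1.0470, 0.0687, 1.4677)
step 5: x0=(-1.4824, -1.7592, -0.8012) x1=(-0.7876, 1.8180, 2.0436) x2=(-0.0601, 0.9973, -0.6308) x3=(-0.2228, 0.6246, 1.2248) x4=(1.0256, 0.0237, 1.4644)
step 6: x0=(-1.4829, -1.7510, -0.7594) x1=(-0.7949, 1.8453, 2.0562) x2=(-0.0841, 0.9967, -0.6306) x3=(-0.2541, 0.5915, 1.2684) x4=(1.0039, -0.0212, 1.4611)
step 7: x0=(-1.4833, -1.7428, -0.7177) x1=(-0.8022, 1.8725, 2.0686) x2=(-0.1082, 0.9961, -0.6305) x3=(-0.2849, 0.5584, 1.3122) x4=(0.9819, -0.0659, 1.4577)
step 8: x0=(-1.4838, -1.7347, -0.6759) x1=(-0.8095, 1.8996, 2.0810) x2=(-0.1322, 0.9955, -0.6302) x3=(-0.3153, 0.5252, 1.3562) x4=(0.9596, -0.1105, 1.4543)
step 9: x0=(-1.4843, -1.7265, -0.6341) x1=(-0.8168, 1.9267, 2.0934) x2=(-0.1562, 0.9949, -0.6300) x3=(-0.3452, 0.4921, 1.4002) x4=(0.9371, -0.1549, 1.4508)
step 10: x0=(-1.4848, -1.7183, -0.5924) x1=(-0.8240, 1.9537, 2.1057) x2=(-0.1803, 0.9943, -0.6297) x3=(-0.3747, 0.4588, 1.4443) x4=(0.9144, -0.1993, 1.4474)
step 11: x0=(-1.4852, -1.7102, -0.5506) x1=(-0.8312, 1.9807, 2.1180) x2=(-0.2043, 0.9936, -0.6293) x3=(-0.4038, 0.4255, 1.4884) x4=(0.8914, -0.2435, 1.4440)
step 12: x0=(-1.4857, -1.7020, -0.5088) x1=(-0.8384, 2.0076, 2.1303) x2=(-0.2284, 0.9929, -0.6289) x3=(-0.4325, 0.3921, 1.5326) x4=(0.8683, -0.2876, 1.4405)
step 13: x0=(-1.4862, -1.6938, -0.4671) x1=(-0.8456, 2.0344, 2.1426) x2=(-0.2524, 0.9923, -0.6285) x3=(-0.4609, 0.3585, 1.5767) x4=(0.8449, -0.3317, 1.4371)
step 14: x0=(-1.4866, -1.6856, -0.4253) x1=(-0.8528, 2.0613, 2.1548) x2=(-0.2765, 0.9916, -0.6281) x3=(-0.4888, 0.3249, 1.6208) x4=(0.8213, -0.3756, 1.4337)
step 15: x0=(-1.4871, -1.6774, -0.3835) x1=(-0.8600, 2.0880, 2.1671) x2=(-0.3005, 0.9909, -0.6277) x3=(-0.5165, 0.2912, 1.6649) x4=(0.7976, -0.4194, 1.4303)
step 16: x0=(-1.4876, -1.6692, -0.3418) x1=(-0.8671, 2.1148, 2.1793) x2=(-0.3246, 0.9902, -0.6272) x3=(-0.5438, 0.2574, 1.7089) x4=(0.7737, -0.4631, 1.4269)
step 17: x0=(-1.4880, -1.6611, -0.3000) x1=(-0.8743, 2.1415, 2.1916) x2=(-0.3486, 0.9895, -0.6267) x3=(-0.5709, 0.2235, 1.7528) x4=(0.7496, -0.5068, 1.4236)
step 18: x0=(-1.4885, -1.6529, -0.2582) x1=(-0.8815, 2.1683, 2.2038) x2=(-0.3727, 0.9888, -0.6263) x3=(-0.5976, 0.1895, 1.7967) x4=(0.7255, -0.5503, 1.4203)
step 19: x0=(-1.4889, -1.6447, -0.2164) x1=(-0.8886, 2.1950, 2.2160) x2=(-0.3967, 0.9881, -0.6258) x3=(-0.6242, 0.1554, 1.8405) x4=(0.7011, -0.5938, 1.4170)
step 20: x0=(-1.4894, -1.6365, -0.1747) x1=(-0.8958, 2.2216, 2.2282) x2=(-0.4208, 0.9874, -0.6252) x3=(-0.6505, 0.1213, 1.8842) x4=(0.6767, -0.6373, 1.4138)
step 21: x0=(-1.4899, -1.6283, -0.1329) x1=(-0.9029, 2.2483, 2.2404) x2=(-0.4448, 0.9866, -0.6247) x3=(-0.6766, 0.0870, 1.9279) x4=(0.6522, -0.6806, 1.4106)
step 22: x0=(-1.4903, -1.6201, -0.0911) x1=(-0.9101, 2.2750, 2.2527) x2=(-0.4689, 0.9859, -0.6242) x3=(-0.7025, 0.0526, 1.9714) x4=(0.6275, -0.7240, 1.4074)
step 23: x0=(-1.4907, -1.6118, -0.0493) x1=(-0.9172, 2.3016, 2.2649) x2=(-0.4929, 0.9851, -0.6237) x3=(-0.7282, 0.0182, 2.0149) x4=(0.6028, -0.7672, 1.4042)
step 24: x0=(-1.4912, -1.6036, -0.0075) x1=(-0.9244, 2.3283, 2.2771) x2=(-0.5170, 0.9844, -0.6231) x3=(-0.7538, -0.0164, 2.0583) x4=(0.5780, -0.8105, 1.4011)
step 25: x0=(-1.4916, -1.5954, 0.0343) x1=(-0.9315, 2.3549, 2.2893) x2=(-0.5410, 0.9836, -0.6225) x3=(-0.7792, -0.0509, 2.1017) x4=(0.5531, -0.8536, 1.3981)
step 26: x0=(-1.4921, -1.5872, 0.0761) x1=(-0.9387, 2.3815, 2.3015) x2=(-0.5651, 0.9829, -0.6220) x3=(-0.8045, -0.0856, 2.1449) x4=(0.5282, -0.8968, 1.3950)
step 27: x0=(-1.4925, -1.5790, 0.1179) x1=(-0.9458, 2.4081, 2.3137) x2=(-0.5891, 0.9821, -0.6214) x3=(-0.8297, -0.1203, 2.1881) x4=(0.5032, -0.9399, 1.3920)
step 28: x0=(-1.4929, -1.5707, 0.1597) x1=(-0.9530, 2.4348, 2.3259) x2=(-0.6132, 0.9813, -0.6208) x3=(-0.8548, -0.1551, 2.2312) x4=(0.4781, -0.9830, 1.3890)
step 29: x0=(-1.4933, -1.5625, 0.2015) x1=(-0.9601, 2.4614, 2.3381) x2=(-0.6372, 0.9806, -0.6203) x3=(-0.8799, -0.1899, 2.2742) x4=(0.4530, -1.0260, 1.3860)
step 30: x0=(-1.4937, -1.5542, 0.2433) x1=(-0.9673, 2.4880, 2.3503) x2=(-0.6613, 0.9798, -0.6197) x3=(-0.9048, -0.2248, 2.3172) x4=(0.4279, -1.0691, 1.3831)
step 31: x0=(-1.4941, -1.5460, 0.2851) x1=(-0.9744, 2.5146, 2.3625) x2=(-0.6854, 0.9790, -0.6191) x3=(-0.9297, -0.2597, 2.3601) x4=(0.4027, -1.1121, 1.3802)
step 32: x0=(-1.4945, -1.5377, 0.3270) x1=(-0.9816, 2.5412, 2.3747) x2=(-0.7094, 0.9782, -0.6185) x3=(-0.9545, -0.2946, 2.4030) x4=(0.3774, -1.1550, 1.3772)
step 33: x0=(-1.4949, -1.5295, 0.3688) x1=(-0.9887, 2.5678, 2.3869) x2=(-0.7335, 0.9774, -0.6179) x3=(-0.9792, -0.3296, 2.4458) x4=(0.3522, -1.1980, 1.3743)
step 34: x0=(-1.4953, -1.5212, 0.4107) x1=(-0.9959, 2.5944, 2.3991) x2=(-0.7575, 0.9766, -0.6173) x3=(-1.0039, -0.3646, 2.4886) x4=(0.3268, -1.2410, 1.3715)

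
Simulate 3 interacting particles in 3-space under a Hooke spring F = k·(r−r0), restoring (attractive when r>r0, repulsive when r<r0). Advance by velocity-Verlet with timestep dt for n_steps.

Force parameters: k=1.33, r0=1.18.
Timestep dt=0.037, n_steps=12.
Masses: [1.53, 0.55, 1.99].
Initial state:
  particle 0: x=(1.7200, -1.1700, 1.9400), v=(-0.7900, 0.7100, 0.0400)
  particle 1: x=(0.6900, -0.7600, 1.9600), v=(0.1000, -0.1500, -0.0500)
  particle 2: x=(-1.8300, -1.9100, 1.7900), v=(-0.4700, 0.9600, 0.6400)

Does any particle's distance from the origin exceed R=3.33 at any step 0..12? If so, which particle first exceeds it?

step 0: x0=(1.7200, -1.1700, 1.9400) x1=(0.6900, -0.7600, 1.9600) x2=(-1.8300, -1.9100, 1.7900)
step 1: x0=(1.6894, -1.1440, 1.9414) x1=(0.6912, -0.7666, 1.9580) x2=(-1.8456, -1.8739, 1.8138)
step 2: x0=(1.6561, -1.1187, 1.9427) x1=(0.6872, -0.7752, 1.9557) x2=(-1.8578, -1.8369, 1.8377)
step 3: x0=(1.6201, -1.0940, 1.9440) x1=(0.6779, -0.7856, 1.9532) x2=(-1.8664, -1.7988, 1.8617)
step 4: x0=(1.5816, -1.0700, 1.9451) x1=(0.6633, -0.7977, 1.9506) x2=(-1.8716, -1.7597, 1.8859)
step 5: x0=(1.5406, -1.0465, 1.9462) x1=(0.6432, -0.8114, 1.9478) x2=(-1.8733, -1.7198, 1.9101)
step 6: x0=(1.4972, -1.0237, 1.9473) x1=(0.6176, -0.8266, 1.9449) x2=(-1.8717, -1.6790, 1.9344)
step 7: x0=(1.4515, -1.0014, 1.9484) x1=(0.5866, -0.8432, 1.9421) x2=(-1.8669, -1.6373, 1.9587)
step 8: x0=(1.4036, -0.9798, 1.9495) x1=(0.5502, -0.8610, 1.9392) x2=(-1.8588, -1.5949, 1.9829)
step 9: x0=(1.3535, -0.9586, 1.9506) x1=(0.5085, -0.8799, 1.9364) x2=(-1.8476, -1.5518, 2.0071)
step 10: x0=(1.3014, -0.9379, 1.9518) x1=(0.4616, -0.8999, 1.9338) x2=(-1.8335, -1.5079, 2.0313)
step 11: x0=(1.2474, -0.9177, 1.9530) x1=(0.4099, -0.9209, 1.9312) x2=(-1.8165, -1.4635, 2.0553)
step 12: x0=(1.1915, -0.8978, 1.9543) x1=(0.3534, -0.9427, 1.9288) x2=(-1.7967, -1.4186, 2.0793)

no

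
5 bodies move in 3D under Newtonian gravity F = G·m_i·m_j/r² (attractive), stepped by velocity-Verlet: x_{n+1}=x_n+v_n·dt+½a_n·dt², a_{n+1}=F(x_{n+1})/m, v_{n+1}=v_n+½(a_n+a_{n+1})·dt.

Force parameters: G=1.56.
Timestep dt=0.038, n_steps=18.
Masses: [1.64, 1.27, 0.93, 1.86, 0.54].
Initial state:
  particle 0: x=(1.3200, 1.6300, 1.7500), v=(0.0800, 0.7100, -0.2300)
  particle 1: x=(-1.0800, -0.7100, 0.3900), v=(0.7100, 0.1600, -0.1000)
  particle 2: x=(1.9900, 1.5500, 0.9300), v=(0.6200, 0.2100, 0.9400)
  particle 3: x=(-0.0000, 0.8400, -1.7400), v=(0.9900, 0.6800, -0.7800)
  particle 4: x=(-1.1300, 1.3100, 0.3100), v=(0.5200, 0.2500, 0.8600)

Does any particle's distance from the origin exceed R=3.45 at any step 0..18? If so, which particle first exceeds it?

step 0: x0=(1.3200, 1.6300, 1.7500) x1=(-1.0800, -0.7100, 0.3900) x2=(1.9900, 1.5500, 0.9300) x3=(-0.0000, 0.8400, -1.7400) x4=(-1.1300, 1.3100, 0.3100)
step 1: x0=(1.3234, 1.6568, 1.7403) x1=(-1.0528, -0.7035, 0.3861) x2=(2.0123, 1.5580, 0.9668) x3=(0.0376, 0.8658, -1.7692) x4=(-1.1098, 1.3191, 0.3425)
step 2: x0=(1.3278, 1.6832, 1.7288) x1=(-1.0251, -0.6962, 0.3819) x2=(2.0318, 1.5661, 1.0058) x3=(0.0752, 0.8916, -1.7977) x4=(-1.0886, 1.3275, 0.3747)
step 3: x0=(1.3332, 1.7091, 1.7154) x1=(-0.9969, -0.6880, 0.3774) x2=(2.0484, 1.5745, 1.0471) x3=(0.1127, 0.9172, -1.8253) x4=(-1.0665, 1.3351, 0.4066)
step 4: x0=(1.3397, 1.7346, 1.7001) x1=(-0.9682, -0.6790, 0.3728) x2=(2.0619, 1.5832, 1.0905) x3=(0.1502, 0.9429, -1.8521) x4=(-1.0434, 1.3420, 0.4382)
step 5: x0=(1.3477, 1.7594, 1.6830) x1=(-0.9391, -0.6691, 0.3679) x2=(2.0718, 1.5923, 1.1362) x3=(0.1876, 0.9684, -1.8782) x4=(-1.0194, 1.3482, 0.4695)
step 6: x0=(1.3571, 1.7835, 1.6640) x1=(-0.9096, -0.6585, 0.3628) x2=(2.0779, 1.6021, 1.1842) x3=(0.2250, 0.9939, -1.9035) x4=(-0.9944, 1.3537, 0.5005)
step 7: x0=(1.3684, 1.8069, 1.6431) x1=(-0.8795, -0.6470, 0.3576) x2=(2.0797, 1.6126, 1.2343) x3=(0.2624, 1.0193, -1.9281) x4=(-0.9685, 1.3585, 0.5312)
step 8: x0=(1.3818, 1.8293, 1.6203) x1=(-0.8491, -0.6346, 0.3521) x2=(2.0767, 1.6242, 1.2867) x3=(0.2997, 1.0446, -1.9520) x4=(-0.9416, 1.3627, 0.5617)
step 9: x0=(1.3976, 1.8507, 1.5958) x1=(-0.8182, -0.6215, 0.3465) x2=(2.0682, 1.6371, 1.3411) x3=(0.3370, 1.0699, -1.9751) x4=(-0.9138, 1.3662, 0.5919)
step 10: x0=(1.4165, 1.8707, 1.5695) x1=(-0.7868, -0.6075, 0.3408) x2=(2.0534, 1.6517, 1.3975) x3=(0.3743, 1.0951, -1.9974) x4=(-0.8850, 1.3691, 0.6219)
step 11: x0=(1.4389, 1.8891, 1.5417) x1=(-0.7550, -0.5927, 0.3349) x2=(2.0312, 1.6685, 1.4554) x3=(0.4115, 1.1202, -2.0191) x4=(-0.8552, 1.3713, 0.6515)
step 12: x0=(1.4656, 1.9054, 1.5129) x1=(-0.7228, -0.5770, 0.3289) x2=(2.0002, 1.6883, 1.5142) x3=(0.4487, 1.1452, -2.0401) x4=(-0.8244, 1.3730, 0.6809)
step 13: x0=(1.4979, 1.9191, 1.4836) x1=(-0.6901, -0.5605, 0.3228) x2=(1.9585, 1.7121, 1.5726) x3=(0.4859, 1.1702, -2.0603) x4=(-0.7926, 1.3741, 0.7100)
step 14: x0=(1.5368, 1.9294, 1.4553) x1=(-0.6570, -0.5432, 0.3165) x2=(1.9038, 1.7414, 1.6282) x3=(0.5230, 1.1951, -2.0799) x4=(-0.7598, 1.3746, 0.7388)
step 15: x0=(1.5840, 1.9349, 1.4306) x1=(-0.6234, -0.5250, 0.3102) x2=(1.8336, 1.7782, 1.6763) x3=(0.5600, 1.2199, -2.0987) x4=(-0.7260, 1.3745, 0.7674)
step 16: x0=(1.6400, 1.9344, 1.4146) x1=(-0.5895, -0.5060, 0.3038) x2=(1.7466, 1.8252, 1.7079) x3=(0.5971, 1.2447, -2.1169) x4=(-0.6911, 1.3738, 0.7956)
step 17: x0=(1.7017, 1.9273, 1.4153) x1=(-0.5551, -0.4862, 0.2974) x2=(1.6484, 1.8830, 1.7092) x3=(0.6340, 1.2693, -2.1344) x4=(-0.6552, 1.3726, 0.8235)
step 18: x0=(1.7590, 1.9166, 1.4378) x1=(-0.5202, -0.4654, 0.2909) x2=(1.5569, 1.9466, 1.6706) x3=(0.6710, 1.2939, -2.1512) x4=(-0.6182, 1.3708, 0.8511)

no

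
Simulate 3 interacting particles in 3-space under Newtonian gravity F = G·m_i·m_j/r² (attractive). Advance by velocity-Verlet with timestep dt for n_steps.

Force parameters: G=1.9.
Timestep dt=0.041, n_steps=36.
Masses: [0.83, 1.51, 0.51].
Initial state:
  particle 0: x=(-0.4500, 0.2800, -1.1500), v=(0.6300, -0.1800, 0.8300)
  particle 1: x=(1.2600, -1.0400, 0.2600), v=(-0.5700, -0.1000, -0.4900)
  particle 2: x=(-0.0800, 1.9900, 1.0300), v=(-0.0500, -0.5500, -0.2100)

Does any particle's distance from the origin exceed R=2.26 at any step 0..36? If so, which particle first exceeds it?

no

step 0: x0=(-0.4500, 0.2800, -1.1500) x1=(1.2600, -1.0400, 0.2600) x2=(-0.0800, 1.9900, 1.0300)
step 1: x0=(-0.4239, 0.2725, -1.1157) x1=(1.2365, -1.0439, 0.2398) x2=(-0.0820, 1.9672, 1.0212)
step 2: x0=(-0.3973, 0.2647, -1.0808) x1=(1.2126, -1.0475, 0.2194) x2=(-0.0839, 1.9437, 1.0121)
step 3: x0=(-0.3701, 0.2567, -1.0453) x1=(1.1884, -1.0507, 0.1989) x2=(-0.0856, 1.9197, 1.0025)
step 4: x0=(-0.3424, 0.2483, -1.0092) x1=(1.1638, -1.0536, 0.1781) x2=(-0.0872, 1.8950, 0.9926)
step 5: x0=(-0.3140, 0.2396, -0.9725) x1=(1.1389, -1.0560, 0.1571) x2=(-0.0887, 1.8697, 0.9822)
step 6: x0=(-0.2850, 0.2304, -0.9350) x1=(1.1135, -1.0580, 0.1359) x2=(-0.0901, 1.8438, 0.9715)
step 7: x0=(-0.2554, 0.2209, -0.8969) x1=(1.0878, -1.0595, 0.1144) x2=(-0.0913, 1.8171, 0.9602)
step 8: x0=(-0.2250, 0.2109, -0.8581) x1=(1.0616, -1.0606, 0.0927) x2=(-0.0924, 1.7898, 0.9486)
step 9: x0=(-0.1939, 0.2003, -0.8185) x1=(1.0350, -1.0610, 0.0707) x2=(-0.0933, 1.7617, 0.9364)
step 10: x0=(-0.1620, 0.1891, -0.7781) x1=(1.0078, -1.0609, 0.0485) x2=(-0.0941, 1.7329, 0.9238)
step 11: x0=(-0.1293, 0.1773, -0.7370) x1=(0.9802, -1.0602, 0.0260) x2=(-0.0947, 1.7033, 0.9107)
step 12: x0=(-0.0957, 0.1647, -0.6949) x1=(0.9520, -1.0588, 0.0033) x2=(-0.0952, 1.6729, 0.8970)
step 13: x0=(-0.0612, 0.1513, -0.6521) x1=(0.9233, -1.0566, -0.0198) x2=(-0.0955, 1.6416, 0.8828)
step 14: x0=(-0.0256, 0.1369, -0.6083) x1=(0.8939, -1.0536, -0.0431) x2=(-0.0956, 1.6095, 0.8680)
step 15: x0=(0.0109, 0.1213, -0.5636) x1=(0.8639, -1.0497, -0.0668) x2=(-0.0955, 1.5765, 0.8526)
step 16: x0=(0.0486, 0.1045, -0.5180) x1=(0.8332, -1.0448, -0.0908) x2=(-0.0951, 1.5425, 0.8366)
step 17: x0=(0.0876, 0.0862, -0.4714) x1=(0.8018, -1.0386, -0.1151) x2=(-0.0946, 1.5075, 0.8200)
step 18: x0=(0.1277, 0.0661, -0.4238) x1=(0.7695, -1.0312, -0.1396) x2=(-0.0938, 1.4715, 0.8026)
step 19: x0=(0.1693, 0.0440, -0.3754) x1=(0.7365, -1.0223, -0.1645) x2=(-0.0927, 1.4343, 0.7846)
step 20: x0=(0.2122, 0.0194, -0.3260) x1=(0.7025, -1.0116, -0.1896) x2=(-0.0913, 1.3960, 0.7659)
step 21: x0=(0.2566, -0.0080, -0.2760) x1=(0.6677, -0.9990, -0.2148) x2=(-0.0896, 1.3565, 0.7464)
step 22: x0=(0.3025, -0.0388, -0.2254) x1=(0.6319, -0.9840, -0.2401) x2=(-0.0875, 1.3157, 0.7262)
step 23: x0=(0.3498, -0.0738, -0.1745) x1=(0.5952, -0.9663, -0.2652) x2=(-0.0850, 1.2735, 0.7051)
step 24: x0=(0.3985, -0.1136, -0.1239) x1=(0.5576, -0.9455, -0.2900) x2=(-0.0821, 1.2298, 0.6833)
step 25: x0=(0.4482, -0.1591, -0.0742) x1=(0.5192, -0.9209, -0.3139) x2=(-0.0786, 1.1847, 0.6607)
step 26: x0=(0.4983, -0.2113, -0.0265) x1=(0.4804, -0.8923, -0.3366) x2=(-0.0746, 1.1380, 0.6373)
step 27: x0=(0.5481, -0.2708, 0.0180) x1=(0.4417, -0.8590, -0.3571) x2=(-0.0701, 1.0896, 0.6131)
step 28: x0=(0.5961, -0.3378, 0.0575) x1=(0.4037, -0.8210, -0.3746) x2=(-0.0649, 1.0396, 0.5881)
step 29: x0=(0.6408, -0.4118, 0.0904) x1=(0.3673, -0.7786, -0.3883) x2=(-0.0591, 0.9877, 0.5623)
step 30: x0=(0.6808, -0.4914, 0.1156) x1=(0.3333, -0.7325, -0.3975) x2=(-0.0526, 0.9340, 0.5357)
step 31: x0=(0.7148, -0.5745, 0.1325) x1=(0.3023, -0.6839, -0.4018) x2=(-0.0454, 0.8785, 0.5082)
step 32: x0=(0.7423, -0.6587, 0.1415) x1=(0.2747, -0.6339, -0.4015) x2=(-0.0376, 0.8208, 0.4798)
step 33: x0=(0.7634, -0.7421, 0.1435) x1=(0.2503, -0.5837, -0.3969) x2=(-0.0290, 0.7611, 0.4504)
step 34: x0=(0.7787, -0.8232, 0.1397) x1=(0.2289, -0.5338, -0.3888) x2=(-0.0198, 0.6990, 0.4199)
step 35: x0=(0.7889, -0.9014, 0.1313) x1=(0.2100, -0.4848, -0.3777) x2=(-0.0097, 0.6344, 0.3880)
step 36: x0=(0.7946, -0.9761, 0.1194) x1=(0.1933, -0.4368, -0.3642) x2=(0.0011, 0.5670, 0.3546)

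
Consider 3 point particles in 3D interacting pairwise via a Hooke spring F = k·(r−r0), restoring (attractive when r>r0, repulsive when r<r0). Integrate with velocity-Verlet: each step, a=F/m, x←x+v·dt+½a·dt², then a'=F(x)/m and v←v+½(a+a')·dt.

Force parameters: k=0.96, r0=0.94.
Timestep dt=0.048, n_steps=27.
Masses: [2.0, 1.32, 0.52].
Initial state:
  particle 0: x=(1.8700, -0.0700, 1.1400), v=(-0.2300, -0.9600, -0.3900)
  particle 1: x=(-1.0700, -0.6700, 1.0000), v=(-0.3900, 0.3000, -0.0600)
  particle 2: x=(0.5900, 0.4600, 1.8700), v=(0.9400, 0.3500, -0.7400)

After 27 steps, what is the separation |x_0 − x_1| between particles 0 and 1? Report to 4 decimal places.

1.5256

step 0: x0=(1.8700, -0.0700, 1.1400) x1=(-1.0700, -0.6700, 1.0000) x2=(0.5900, 0.4600, 1.8700)
step 1: x0=(1.8576, -0.1162, 1.1214) x1=(-1.0862, -0.6547, 0.9976) x2=(0.6342, 0.4750, 1.8328)
step 2: x0=(1.8424, -0.1625, 1.1030) x1=(-1.0974, -0.6377, 0.9962) x2=(0.6762, 0.4862, 1.7924)
step 3: x0=(1.8245, -0.2090, 1.0848) x1=(-1.1035, -0.6191, 0.9956) x2=(0.7156, 0.4936, 1.7489)
step 4: x0=(1.8039, -0.2554, 1.0668) x1=(-1.1045, -0.5989, 0.9960) x2=(0.7523, 0.4972, 1.7025)
step 5: x0=(1.7808, -0.3019, 1.0490) x1=(-1.1003, -0.5772, 0.9970) x2=(0.7858, 0.4969, 1.6535)
step 6: x0=(1.7551, -0.3482, 1.0314) x1=(-1.0910, -0.5542, 0.9988) x2=(0.8161, 0.4929, 1.6019)
step 7: x0=(1.7270, -0.3944, 1.0139) x1=(-1.0767, -0.5299, 1.0012) x2=(0.8430, 0.4850, 1.5480)
step 8: x0=(1.6965, -0.4404, 0.9966) x1=(-1.0573, -0.5045, 1.0042) x2=(0.8662, 0.4736, 1.4921)
step 9: x0=(1.6638, -0.4862, 0.9795) x1=(-1.0331, -0.4781, 1.0076) x2=(0.8858, 0.4586, 1.4344)
step 10: x0=(1.6288, -0.5316, 0.9626) x1=(-1.0041, -0.4507, 1.0114) x2=(0.9017, 0.4401, 1.3752)
step 11: x0=(1.5918, -0.5767, 0.9458) x1=(-0.9705, -0.4227, 1.0155) x2=(0.9138, 0.4185, 1.3146)
step 12: x0=(1.5528, -0.6215, 0.9292) x1=(-0.9324, -0.3940, 1.0197) x2=(0.9223, 0.3939, 1.2528)
step 13: x0=(1.5119, -0.6657, 0.9127) x1=(-0.8900, -0.3649, 1.0241) x2=(0.9272, 0.3664, 1.1903)
step 14: x0=(1.4693, -0.7096, 0.8963) x1=(-0.8436, -0.3354, 1.0286) x2=(0.9286, 0.3362, 1.1271)
step 15: x0=(1.4249, -0.7529, 0.8801) x1=(-0.7934, -0.3057, 1.0329) x2=(0.9268, 0.3037, 1.0634)
step 16: x0=(1.3791, -0.7957, 0.8641) x1=(-0.7396, -0.2760, 1.0372) x2=(0.9218, 0.2690, 0.9996)
step 17: x0=(1.3318, -0.8380, 0.8482) x1=(-0.6825, -0.2463, 1.0412) x2=(0.9139, 0.2323, 0.9357)
step 18: x0=(1.2831, -0.8796, 0.8324) x1=(-0.6224, -0.2169, 1.0450) x2=(0.9034, 0.1939, 0.8719)
step 19: x0=(1.2333, -0.9207, 0.8167) x1=(-0.5594, -0.1877, 1.0485) x2=(0.8905, 0.1540, 0.8084)
step 20: x0=(1.1824, -0.9611, 0.8012) x1=(-0.4941, -0.1590, 1.0517) x2=(0.8755, 0.1128, 0.7453)
step 21: x0=(1.1305, -1.0009, 0.7858) x1=(-0.4265, -0.1308, 1.0544) x2=(0.8587, 0.0705, 0.6827)
step 22: x0=(1.0777, -1.0401, 0.7705) x1=(-0.3570, -0.1032, 1.0568) x2=(0.8405, 0.0272, 0.6206)
step 23: x0=(1.0242, -1.0786, 0.7554) x1=(-0.2859, -0.0763, 1.0587) x2=(0.8210, -0.0169, 0.5591)
step 24: x0=(0.9700, -1.1165, 0.7404) x1=(-0.2134, -0.0500, 1.0602) x2=(0.8006, -0.0618, 0.4982)
step 25: x0=(0.9152, -1.1537, 0.7254) x1=(-0.1398, -0.0246, 1.0613) x2=(0.7795, -0.1072, 0.4380)
step 26: x0=(0.8599, -1.1902, 0.7106) x1=(-0.0652, 0.0001, 1.0621) x2=(0.7579, -0.1533, 0.3783)
step 27: x0=(0.8042, -1.2261, 0.6959) x1=(0.0102, 0.0240, 1.0624) x2=(0.7358, -0.1998, 0.3191)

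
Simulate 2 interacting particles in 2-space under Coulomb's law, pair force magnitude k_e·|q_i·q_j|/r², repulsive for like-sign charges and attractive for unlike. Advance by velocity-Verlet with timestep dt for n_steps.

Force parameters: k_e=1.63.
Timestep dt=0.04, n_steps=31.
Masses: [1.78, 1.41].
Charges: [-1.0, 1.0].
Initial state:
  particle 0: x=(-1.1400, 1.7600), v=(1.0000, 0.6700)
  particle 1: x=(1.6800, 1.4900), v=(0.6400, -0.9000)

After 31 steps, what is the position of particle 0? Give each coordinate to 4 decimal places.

(0.1822, 2.5630)

step 0: x0=(-1.1400, 1.7600) x1=(1.6800, 1.4900)
step 1: x0=(-1.0999, 1.7868) x1=(1.7055, 1.4540)
step 2: x0=(-1.0596, 1.8136) x1=(1.7307, 1.4180)
step 3: x0=(-1.0192, 1.8403) x1=(1.7558, 1.3821)
step 4: x0=(-0.9785, 1.8670) x1=(1.7806, 1.3462)
step 5: x0=(-0.9377, 1.8937) x1=(1.8051, 1.3104)
step 6: x0=(-0.8967, 1.9203) x1=(1.8295, 1.2746)
step 7: x0=(-0.8555, 1.9469) x1=(1.8536, 1.2388)
step 8: x0=(-0.8142, 1.9735) x1=(1.8774, 1.2032)
step 9: x0=(-0.7726, 2.0000) x1=(1.9011, 1.1675)
step 10: x0=(-0.7309, 2.0264) x1=(1.9245, 1.1320)
step 11: x0=(-0.6890, 2.0528) x1=(1.9477, 1.0965)
step 12: x0=(-0.6469, 2.0791) x1=(1.9707, 1.0611)
step 13: x0=(-0.6047, 2.1054) x1=(1.9934, 1.0258)
step 14: x0=(-0.5623, 2.1316) x1=(2.0160, 0.9906)
step 15: x0=(-0.5197, 2.1577) x1=(2.0383, 0.9555)
step 16: x0=(-0.4769, 2.1837) x1=(2.0604, 0.9204)
step 17: x0=(-0.4340, 2.2096) x1=(2.0824, 0.8855)
step 18: x0=(-0.3909, 2.2355) x1=(2.1041, 0.8507)
step 19: x0=(-0.3477, 2.2613) x1=(2.1256, 0.8160)
step 20: x0=(-0.3043, 2.2870) x1=(2.1469, 0.7814)
step 21: x0=(-0.2607, 2.3126) x1=(2.1680, 0.7469)
step 22: x0=(-0.2171, 2.3381) x1=(2.1890, 0.7126)
step 23: x0=(-0.1732, 2.3635) x1=(2.2098, 0.6783)
step 24: x0=(-0.1293, 2.3888) x1=(2.2303, 0.6442)
step 25: x0=(-0.0851, 2.4140) x1=(2.2508, 0.6102)
step 26: x0=(-0.0409, 2.4391) x1=(2.2710, 0.5764)
step 27: x0=(0.0035, 2.4641) x1=(2.2911, 0.5427)
step 28: x0=(0.0480, 2.4889) x1=(2.3110, 0.5091)
step 29: x0=(0.0926, 2.5137) x1=(2.3308, 0.4756)
step 30: x0=(0.1373, 2.5384) x1=(2.3504, 0.4423)
step 31: x0=(0.1822, 2.5630) x1=(2.3699, 0.4091)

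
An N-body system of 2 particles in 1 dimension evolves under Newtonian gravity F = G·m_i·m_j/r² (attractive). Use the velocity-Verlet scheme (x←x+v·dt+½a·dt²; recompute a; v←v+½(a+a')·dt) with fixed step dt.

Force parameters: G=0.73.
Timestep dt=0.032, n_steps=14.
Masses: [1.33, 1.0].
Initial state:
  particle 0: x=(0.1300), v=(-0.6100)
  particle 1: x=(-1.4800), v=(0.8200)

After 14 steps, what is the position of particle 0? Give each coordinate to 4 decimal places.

step 0: x0=(0.1300) x1=(-1.4800)
step 1: x0=(0.1103) x1=(-1.4536)
step 2: x0=(0.0904) x1=(-1.4267)
step 3: x0=(0.0701) x1=(-1.3995)
step 4: x0=(0.0494) x1=(-1.3717)
step 5: x0=(0.0284) x1=(-1.3435)
step 6: x0=(0.0070) x1=(-1.3148)
step 7: x0=(-0.0148) x1=(-1.2854)
step 8: x0=(-0.0371) x1=(-1.2555)
step 9: x0=(-0.0599) x1=(-1.2249)
step 10: x0=(-0.0833) x1=(-1.1936)
step 11: x0=(-0.1072) x1=(-1.1614)
step 12: x0=(-0.1319) x1=(-1.1284)
step 13: x0=(-0.1573) x1=(-1.0943)
step 14: x0=(-0.1835) x1=(-1.0592)

(-0.1835)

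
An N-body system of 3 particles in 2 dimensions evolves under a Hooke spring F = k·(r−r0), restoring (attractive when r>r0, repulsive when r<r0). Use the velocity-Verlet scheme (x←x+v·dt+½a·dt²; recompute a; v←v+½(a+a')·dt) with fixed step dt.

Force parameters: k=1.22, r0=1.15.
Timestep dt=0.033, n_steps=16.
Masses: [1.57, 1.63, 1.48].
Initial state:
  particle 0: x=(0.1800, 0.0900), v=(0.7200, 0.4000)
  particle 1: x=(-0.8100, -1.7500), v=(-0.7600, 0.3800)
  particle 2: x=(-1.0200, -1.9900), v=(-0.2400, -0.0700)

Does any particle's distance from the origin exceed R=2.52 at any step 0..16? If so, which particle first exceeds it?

step 0: x0=(0.1800, 0.0900) x1=(-0.8100, -1.7500) x2=(-1.0200, -1.9900)
step 1: x0=(0.2033, 0.1024) x1=(-0.8347, -1.7369) x2=(-1.0279, -1.9921)
step 2: x0=(0.2257, 0.1131) x1=(-0.8586, -1.7225) x2=(-1.0356, -1.9938)
step 3: x0=(0.2470, 0.1222) x1=(-0.8817, -1.7069) x2=(-1.0432, -1.9951)
step 4: x0=(0.2674, 0.1296) x1=(-0.9040, -1.6900) x2=(-1.0505, -1.9961)
step 5: x0=(0.2866, 0.1353) x1=(-0.9256, -1.6718) x2=(-1.0575, -1.9967)
step 6: x0=(0.3048, 0.1394) x1=(-0.9465, -1.6524) x2=(-1.0640, -1.9968)
step 7: x0=(0.3218, 0.1417) x1=(-0.9668, -1.6316) x2=(-1.0702, -1.9967)
step 8: x0=(0.3377, 0.1423) x1=(-0.9863, -1.6095) x2=(-1.0758, -1.9961)
step 9: x0=(0.3524, 0.1411) x1=(-1.0052, -1.5862) x2=(-1.0809, -1.9951)
step 10: x0=(0.3659, 0.1383) x1=(-1.0235, -1.5616) x2=(-1.0854, -1.9937)
step 11: x0=(0.3781, 0.1338) x1=(-1.0411, -1.5358) x2=(-1.0893, -1.9919)
step 12: x0=(0.3890, 0.1277) x1=(-1.0581, -1.5087) x2=(-1.0925, -1.9897)
step 13: x0=(0.3987, 0.1199) x1=(-1.0746, -1.4805) x2=(-1.0950, -1.9870)
step 14: x0=(0.4071, 0.1104) x1=(-1.0904, -1.4512) x2=(-1.0968, -1.9838)
step 15: x0=(0.4142, 0.0994) x1=(-1.1057, -1.4207) x2=(-1.0978, -1.9801)
step 16: x0=(0.4200, 0.0868) x1=(-1.1204, -1.3892) x2=(-1.0981, -1.9759)

no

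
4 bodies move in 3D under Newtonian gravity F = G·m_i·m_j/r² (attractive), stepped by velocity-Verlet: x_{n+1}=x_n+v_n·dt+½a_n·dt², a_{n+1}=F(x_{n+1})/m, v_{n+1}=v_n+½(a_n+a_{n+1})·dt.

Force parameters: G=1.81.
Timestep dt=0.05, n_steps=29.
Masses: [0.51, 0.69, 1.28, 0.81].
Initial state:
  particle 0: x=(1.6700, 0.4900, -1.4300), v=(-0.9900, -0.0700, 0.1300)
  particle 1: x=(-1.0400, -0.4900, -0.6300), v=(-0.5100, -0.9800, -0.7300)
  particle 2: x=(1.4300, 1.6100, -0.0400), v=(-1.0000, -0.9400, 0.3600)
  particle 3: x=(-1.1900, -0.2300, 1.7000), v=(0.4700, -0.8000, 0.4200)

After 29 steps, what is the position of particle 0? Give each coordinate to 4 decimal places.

(-0.1309, 0.4790, 0.0120)

step 0: x0=(1.6700, 0.4900, -1.4300) x1=(-1.0400, -0.4900, -0.6300) x2=(1.4300, 1.6100, -0.0400) x3=(-1.1900, -0.2300, 1.7000)
step 1: x0=(1.6202, 0.4870, -1.4227) x1=(-1.0652, -0.5388, -0.6662) x2=(1.3798, 1.5626, -0.0222) x3=(-1.1663, -0.2699, 1.7206)
step 2: x0=(1.5696, 0.4849, -1.4137) x1=(-1.0898, -0.5870, -0.7016) x2=(1.3294, 1.5145, -0.0050) x3=(-1.1421, -0.3096, 1.7403)
step 3: x0=(1.5184, 0.4838, -1.4030) x1=(-1.1138, -0.6347, -0.7365) x2=(1.2786, 1.4655, 0.0118) x3=(-1.1176, -0.3491, 1.7592)
step 4: x0=(1.4664, 0.4835, -1.3905) x1=(-1.1371, -0.6820, -0.7707) x2=(1.2275, 1.4158, 0.0280) x3=(-1.0926, -0.3884, 1.7772)
step 5: x0=(1.4137, 0.4841, -1.3761) x1=(-1.1598, -0.7287, -0.8042) x2=(1.1760, 1.3654, 0.0437) x3=(-1.0672, -0.4275, 1.7945)
step 6: x0=(1.3603, 0.4856, -1.3598) x1=(-1.1818, -0.7748, -0.8372) x2=(1.1243, 1.3141, 0.0588) x3=(-1.0414, -0.4663, 1.8109)
step 7: x0=(1.3061, 0.4880, -1.3414) x1=(-1.2032, -0.8205, -0.8695) x2=(1.0722, 1.2620, 0.0732) x3=(-1.0152, -0.5048, 1.8264)
step 8: x0=(1.2511, 0.4911, -1.3209) x1=(-1.2239, -0.8656, -0.9013) x2=(1.0199, 1.2092, 0.0870) x3=(-0.9887, -0.5431, 1.8412)
step 9: x0=(1.1953, 0.4950, -1.2982) x1=(-1.2439, -0.9101, -0.9324) x2=(0.9672, 1.1555, 0.1001) x3=(-0.9617, -0.5811, 1.8551)
step 10: x0=(1.1388, 0.4997, -1.2731) x1=(-1.2633, -0.9541, -0.9629) x2=(0.9142, 1.1011, 0.1125) x3=(-0.9342, -0.6187, 1.8682)
step 11: x0=(1.0814, 0.5050, -1.2456) x1=(-1.2819, -0.9975, -0.9928) x2=(0.8609, 1.0458, 0.1241) x3=(-0.9064, -0.6560, 1.8805)
step 12: x0=(1.0231, 0.5111, -1.2153) x1=(-1.2999, -1.0403, -1.0221) x2=(0.8074, 0.9897, 0.1349) x3=(-0.8782, -0.6929, 1.8919)
step 13: x0=(0.9640, 0.5177, -1.1823) x1=(-1.3171, -1.0825, -1.0509) x2=(0.7535, 0.9329, 0.1447) x3=(-0.8496, -0.7295, 1.9024)
step 14: x0=(0.9041, 0.5249, -1.1463) x1=(-1.3337, -1.1242, -1.0790) x2=(0.6994, 0.8752, 0.1537) x3=(-0.8206, -0.7656, 1.9120)
step 15: x0=(0.8432, 0.5326, -1.1071) x1=(-1.3496, -1.1652, -1.1064) x2=(0.6450, 0.8167, 0.1615) x3=(-0.7912, -0.8013, 1.9208)
step 16: x0=(0.7813, 0.5406, -1.0645) x1=(-1.3647, -1.2056, -1.1333) x2=(0.5903, 0.7575, 0.1683) x3=(-0.7613, -0.8366, 1.9286)
step 17: x0=(0.7185, 0.5489, -1.0181) x1=(-1.3792, -1.2454, -1.1596) x2=(0.5354, 0.6975, 0.1738) x3=(-0.7311, -0.8714, 1.9355)
step 18: x0=(0.6546, 0.5573, -0.9676) x1=(-1.3930, -1.2845, -1.1851) x2=(0.4803, 0.6368, 0.1780) x3=(-0.7005, -0.9056, 1.9413)
step 19: x0=(0.5897, 0.5656, -0.9128) x1=(-1.4060, -1.3230, -1.2101) x2=(0.4250, 0.5755, 0.1807) x3=(-0.6695, -0.9394, 1.9462)
step 20: x0=(0.5237, 0.5736, -0.8530) x1=(-1.4184, -1.3608, -1.2344) x2=(0.3695, 0.5136, 0.1817) x3=(-0.6381, -0.9725, 1.9500)
step 21: x0=(0.4565, 0.5808, -0.7878) x1=(-1.4301, -1.3980, -1.2579) x2=(0.3139, 0.4512, 0.1809) x3=(-0.6064, -1.0051, 1.9528)
step 22: x0=(0.3881, 0.5868, -0.7165) x1=(-1.4411, -1.4344, -1.2808) x2=(0.2582, 0.3886, 0.1780) x3=(-0.5743, -1.0370, 1.9544)
step 23: x0=(0.3184, 0.5908, -0.6386) x1=(-1.4514, -1.4702, -1.3030) x2=(0.2024, 0.3259, 0.1728) x3=(-0.5419, -1.0683, 1.9549)
step 24: x0=(0.2472, 0.5920, -0.5531) x1=(-1.4610, -1.5053, -1.3244) x2=(0.1466, 0.2636, 0.1650) x3=(-0.5092, -1.0989, 1.9541)
step 25: x0=(0.1746, 0.5889, -0.4591) x1=(-1.4699, -1.5396, -1.3451) x2=(0.0909, 0.2022, 0.1541) x3=(-0.4762, -1.1288, 1.9522)
step 26: x0=(0.1004, 0.5796, -0.3558) x1=(-1.4782, -1.5733, -1.3649) x2=(0.0353, 0.1424, 0.1400) x3=(-0.4429, -1.1580, 1.9489)
step 27: x0=(0.0247, 0.5610, -0.2426) x1=(-1.4858, -1.6062, -1.3840) x2=(-0.0202, 0.0853, 0.1222) x3=(-0.4095, -1.1864, 1.9443)
step 28: x0=(-0.0526, 0.5292, -0.1193) x1=(-1.4927, -1.6383, -1.4022) x2=(-0.0756, 0.0327, 0.1010) x3=(-0.3758, -1.2140, 1.9383)
step 29: x0=(-0.1309, 0.4790, 0.0120) x1=(-1.4989, -1.6697, -1.4196) x2=(-0.1310, -0.0135, 0.0769) x3=(-0.3421, -1.2408, 1.9309)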